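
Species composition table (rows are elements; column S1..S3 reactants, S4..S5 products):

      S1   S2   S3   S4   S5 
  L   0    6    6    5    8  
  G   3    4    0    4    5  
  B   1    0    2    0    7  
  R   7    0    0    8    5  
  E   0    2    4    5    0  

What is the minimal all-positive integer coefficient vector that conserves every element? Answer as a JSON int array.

L: 3·0+1·6+2·6 = 18 | 2·5+1·8 = 18
G: 3·3+1·4+2·0 = 13 | 2·4+1·5 = 13
B: 3·1+1·0+2·2 = 7 | 2·0+1·7 = 7
R: 3·7+1·0+2·0 = 21 | 2·8+1·5 = 21
E: 3·0+1·2+2·4 = 10 | 2·5+1·0 = 10
gcd(3,1,2,2,1) = 1

Coefficients: [3, 1, 2, 2, 1]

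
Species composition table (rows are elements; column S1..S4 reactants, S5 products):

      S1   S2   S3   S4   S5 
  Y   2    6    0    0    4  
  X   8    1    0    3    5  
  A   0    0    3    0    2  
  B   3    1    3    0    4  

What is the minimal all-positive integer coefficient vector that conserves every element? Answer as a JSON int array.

Coefficients: [3, 3, 4, 1, 6]

Y: 3·2+3·6+4·0+1·0 = 24 | 6·4 = 24
X: 3·8+3·1+4·0+1·3 = 30 | 6·5 = 30
A: 3·0+3·0+4·3+1·0 = 12 | 6·2 = 12
B: 3·3+3·1+4·3+1·0 = 24 | 6·4 = 24
gcd(3,3,4,1,6) = 1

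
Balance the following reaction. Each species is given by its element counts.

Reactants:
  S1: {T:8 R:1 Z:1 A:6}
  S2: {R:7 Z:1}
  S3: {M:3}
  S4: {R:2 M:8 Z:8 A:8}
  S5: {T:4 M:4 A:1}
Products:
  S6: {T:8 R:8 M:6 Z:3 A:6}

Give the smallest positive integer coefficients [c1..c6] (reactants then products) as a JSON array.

T: 4·8+6·0+4·0+1·0+4·4 = 48 | 6·8 = 48
R: 4·1+6·7+4·0+1·2+4·0 = 48 | 6·8 = 48
M: 4·0+6·0+4·3+1·8+4·4 = 36 | 6·6 = 36
Z: 4·1+6·1+4·0+1·8+4·0 = 18 | 6·3 = 18
A: 4·6+6·0+4·0+1·8+4·1 = 36 | 6·6 = 36
gcd(4,6,4,1,4,6) = 1

Coefficients: [4, 6, 4, 1, 4, 6]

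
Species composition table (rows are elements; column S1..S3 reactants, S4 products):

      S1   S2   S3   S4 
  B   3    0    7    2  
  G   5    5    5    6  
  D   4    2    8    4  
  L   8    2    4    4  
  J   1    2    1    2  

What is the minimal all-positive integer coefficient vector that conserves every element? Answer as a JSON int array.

B: 1·3+4·0+1·7 = 10 | 5·2 = 10
G: 1·5+4·5+1·5 = 30 | 5·6 = 30
D: 1·4+4·2+1·8 = 20 | 5·4 = 20
L: 1·8+4·2+1·4 = 20 | 5·4 = 20
J: 1·1+4·2+1·1 = 10 | 5·2 = 10
gcd(1,4,1,5) = 1

Coefficients: [1, 4, 1, 5]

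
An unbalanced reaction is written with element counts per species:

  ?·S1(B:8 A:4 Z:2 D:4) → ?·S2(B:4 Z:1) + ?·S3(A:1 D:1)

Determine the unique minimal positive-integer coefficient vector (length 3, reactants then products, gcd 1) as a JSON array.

B: 1·8 = 8 | 2·4+4·0 = 8
A: 1·4 = 4 | 2·0+4·1 = 4
Z: 1·2 = 2 | 2·1+4·0 = 2
D: 1·4 = 4 | 2·0+4·1 = 4
gcd(1,2,4) = 1

Coefficients: [1, 2, 4]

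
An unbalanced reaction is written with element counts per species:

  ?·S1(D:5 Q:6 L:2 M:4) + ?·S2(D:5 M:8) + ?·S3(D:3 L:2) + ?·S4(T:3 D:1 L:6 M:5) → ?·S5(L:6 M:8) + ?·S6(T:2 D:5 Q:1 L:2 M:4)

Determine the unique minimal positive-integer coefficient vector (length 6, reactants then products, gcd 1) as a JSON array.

Coefficients: [1, 3, 2, 4, 3, 6]

T: 1·0+3·0+2·0+4·3 = 12 | 3·0+6·2 = 12
D: 1·5+3·5+2·3+4·1 = 30 | 3·0+6·5 = 30
Q: 1·6+3·0+2·0+4·0 = 6 | 3·0+6·1 = 6
L: 1·2+3·0+2·2+4·6 = 30 | 3·6+6·2 = 30
M: 1·4+3·8+2·0+4·5 = 48 | 3·8+6·4 = 48
gcd(1,3,2,4,3,6) = 1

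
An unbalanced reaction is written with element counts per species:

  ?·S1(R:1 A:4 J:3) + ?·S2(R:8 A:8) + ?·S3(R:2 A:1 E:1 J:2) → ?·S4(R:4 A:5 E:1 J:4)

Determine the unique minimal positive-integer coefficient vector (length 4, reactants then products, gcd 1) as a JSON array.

Coefficients: [4, 1, 6, 6]

R: 4·1+1·8+6·2 = 24 | 6·4 = 24
A: 4·4+1·8+6·1 = 30 | 6·5 = 30
E: 4·0+1·0+6·1 = 6 | 6·1 = 6
J: 4·3+1·0+6·2 = 24 | 6·4 = 24
gcd(4,1,6,6) = 1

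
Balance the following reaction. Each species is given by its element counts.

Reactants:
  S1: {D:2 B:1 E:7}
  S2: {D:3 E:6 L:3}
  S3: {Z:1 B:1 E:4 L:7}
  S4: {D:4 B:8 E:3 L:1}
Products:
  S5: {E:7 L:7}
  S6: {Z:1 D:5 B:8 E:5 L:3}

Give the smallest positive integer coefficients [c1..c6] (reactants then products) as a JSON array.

Z: 2·0+2·0+6·1+5·0 = 6 | 5·0+6·1 = 6
D: 2·2+2·3+6·0+5·4 = 30 | 5·0+6·5 = 30
B: 2·1+2·0+6·1+5·8 = 48 | 5·0+6·8 = 48
E: 2·7+2·6+6·4+5·3 = 65 | 5·7+6·5 = 65
L: 2·0+2·3+6·7+5·1 = 53 | 5·7+6·3 = 53
gcd(2,2,6,5,5,6) = 1

Coefficients: [2, 2, 6, 5, 5, 6]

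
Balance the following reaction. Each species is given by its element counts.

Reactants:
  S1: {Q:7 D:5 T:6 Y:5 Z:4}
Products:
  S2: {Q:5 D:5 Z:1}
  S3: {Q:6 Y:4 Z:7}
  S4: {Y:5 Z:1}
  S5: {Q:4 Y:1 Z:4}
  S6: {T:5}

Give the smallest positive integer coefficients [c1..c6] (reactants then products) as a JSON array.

Coefficients: [5, 5, 1, 4, 1, 6]

Q: 5·7 = 35 | 5·5+1·6+4·0+1·4+6·0 = 35
D: 5·5 = 25 | 5·5+1·0+4·0+1·0+6·0 = 25
T: 5·6 = 30 | 5·0+1·0+4·0+1·0+6·5 = 30
Y: 5·5 = 25 | 5·0+1·4+4·5+1·1+6·0 = 25
Z: 5·4 = 20 | 5·1+1·7+4·1+1·4+6·0 = 20
gcd(5,5,1,4,1,6) = 1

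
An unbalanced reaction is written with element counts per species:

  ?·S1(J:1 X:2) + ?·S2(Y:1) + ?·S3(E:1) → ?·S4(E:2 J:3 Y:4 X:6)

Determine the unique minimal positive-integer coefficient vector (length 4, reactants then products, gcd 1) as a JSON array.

E: 3·0+4·0+2·1 = 2 | 1·2 = 2
J: 3·1+4·0+2·0 = 3 | 1·3 = 3
Y: 3·0+4·1+2·0 = 4 | 1·4 = 4
X: 3·2+4·0+2·0 = 6 | 1·6 = 6
gcd(3,4,2,1) = 1

Coefficients: [3, 4, 2, 1]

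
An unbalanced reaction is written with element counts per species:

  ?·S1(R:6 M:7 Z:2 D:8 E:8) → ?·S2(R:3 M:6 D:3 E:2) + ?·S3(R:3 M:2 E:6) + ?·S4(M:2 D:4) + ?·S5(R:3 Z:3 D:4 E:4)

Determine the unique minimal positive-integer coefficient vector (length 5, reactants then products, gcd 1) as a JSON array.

Coefficients: [6, 4, 4, 5, 4]

R: 6·6 = 36 | 4·3+4·3+5·0+4·3 = 36
M: 6·7 = 42 | 4·6+4·2+5·2+4·0 = 42
Z: 6·2 = 12 | 4·0+4·0+5·0+4·3 = 12
D: 6·8 = 48 | 4·3+4·0+5·4+4·4 = 48
E: 6·8 = 48 | 4·2+4·6+5·0+4·4 = 48
gcd(6,4,4,5,4) = 1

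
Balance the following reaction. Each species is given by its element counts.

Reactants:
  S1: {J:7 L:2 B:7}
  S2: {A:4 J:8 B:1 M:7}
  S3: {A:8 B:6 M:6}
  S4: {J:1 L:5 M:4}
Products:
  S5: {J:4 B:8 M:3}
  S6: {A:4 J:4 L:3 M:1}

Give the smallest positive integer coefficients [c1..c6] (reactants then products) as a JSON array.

Coefficients: [5, 1, 2, 1, 6, 5]

A: 5·0+1·4+2·8+1·0 = 20 | 6·0+5·4 = 20
J: 5·7+1·8+2·0+1·1 = 44 | 6·4+5·4 = 44
L: 5·2+1·0+2·0+1·5 = 15 | 6·0+5·3 = 15
B: 5·7+1·1+2·6+1·0 = 48 | 6·8+5·0 = 48
M: 5·0+1·7+2·6+1·4 = 23 | 6·3+5·1 = 23
gcd(5,1,2,1,6,5) = 1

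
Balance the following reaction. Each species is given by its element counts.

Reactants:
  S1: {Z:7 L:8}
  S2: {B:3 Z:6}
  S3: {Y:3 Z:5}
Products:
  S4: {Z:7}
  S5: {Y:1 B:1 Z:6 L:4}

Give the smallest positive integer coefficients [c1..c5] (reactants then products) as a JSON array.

Y: 3·0+2·0+2·3 = 6 | 1·0+6·1 = 6
B: 3·0+2·3+2·0 = 6 | 1·0+6·1 = 6
Z: 3·7+2·6+2·5 = 43 | 1·7+6·6 = 43
L: 3·8+2·0+2·0 = 24 | 1·0+6·4 = 24
gcd(3,2,2,1,6) = 1

Coefficients: [3, 2, 2, 1, 6]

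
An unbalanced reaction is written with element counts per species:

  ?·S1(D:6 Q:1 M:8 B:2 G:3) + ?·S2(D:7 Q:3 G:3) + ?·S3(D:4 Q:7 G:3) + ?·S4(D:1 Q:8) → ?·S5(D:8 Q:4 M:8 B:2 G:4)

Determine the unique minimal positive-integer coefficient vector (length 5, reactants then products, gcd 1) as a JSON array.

D: 6·6+1·7+1·4+1·1 = 48 | 6·8 = 48
Q: 6·1+1·3+1·7+1·8 = 24 | 6·4 = 24
M: 6·8+1·0+1·0+1·0 = 48 | 6·8 = 48
B: 6·2+1·0+1·0+1·0 = 12 | 6·2 = 12
G: 6·3+1·3+1·3+1·0 = 24 | 6·4 = 24
gcd(6,1,1,1,6) = 1

Coefficients: [6, 1, 1, 1, 6]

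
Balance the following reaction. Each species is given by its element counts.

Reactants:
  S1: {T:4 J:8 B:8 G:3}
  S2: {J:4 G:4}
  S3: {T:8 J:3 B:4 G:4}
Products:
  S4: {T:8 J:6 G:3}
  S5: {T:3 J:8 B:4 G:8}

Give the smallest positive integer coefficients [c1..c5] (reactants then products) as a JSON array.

T: 1·4+6·0+2·8 = 20 | 1·8+4·3 = 20
J: 1·8+6·4+2·3 = 38 | 1·6+4·8 = 38
B: 1·8+6·0+2·4 = 16 | 1·0+4·4 = 16
G: 1·3+6·4+2·4 = 35 | 1·3+4·8 = 35
gcd(1,6,2,1,4) = 1

Coefficients: [1, 6, 2, 1, 4]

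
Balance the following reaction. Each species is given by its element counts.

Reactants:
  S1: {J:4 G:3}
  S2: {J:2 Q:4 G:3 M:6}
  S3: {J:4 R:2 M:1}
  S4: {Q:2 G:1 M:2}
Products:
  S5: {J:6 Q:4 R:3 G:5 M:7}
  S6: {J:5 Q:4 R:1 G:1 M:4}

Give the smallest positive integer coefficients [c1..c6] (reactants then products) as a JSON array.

Coefficients: [1, 1, 4, 6, 2, 2]

J: 1·4+1·2+4·4+6·0 = 22 | 2·6+2·5 = 22
Q: 1·0+1·4+4·0+6·2 = 16 | 2·4+2·4 = 16
R: 1·0+1·0+4·2+6·0 = 8 | 2·3+2·1 = 8
G: 1·3+1·3+4·0+6·1 = 12 | 2·5+2·1 = 12
M: 1·0+1·6+4·1+6·2 = 22 | 2·7+2·4 = 22
gcd(1,1,4,6,2,2) = 1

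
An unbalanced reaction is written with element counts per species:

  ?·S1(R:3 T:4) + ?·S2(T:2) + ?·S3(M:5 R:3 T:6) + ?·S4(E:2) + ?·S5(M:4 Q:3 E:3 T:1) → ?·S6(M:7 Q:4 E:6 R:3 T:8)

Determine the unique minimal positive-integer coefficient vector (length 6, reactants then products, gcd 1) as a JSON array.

Coefficients: [2, 3, 1, 3, 4, 3]

M: 2·0+3·0+1·5+3·0+4·4 = 21 | 3·7 = 21
Q: 2·0+3·0+1·0+3·0+4·3 = 12 | 3·4 = 12
E: 2·0+3·0+1·0+3·2+4·3 = 18 | 3·6 = 18
R: 2·3+3·0+1·3+3·0+4·0 = 9 | 3·3 = 9
T: 2·4+3·2+1·6+3·0+4·1 = 24 | 3·8 = 24
gcd(2,3,1,3,4,3) = 1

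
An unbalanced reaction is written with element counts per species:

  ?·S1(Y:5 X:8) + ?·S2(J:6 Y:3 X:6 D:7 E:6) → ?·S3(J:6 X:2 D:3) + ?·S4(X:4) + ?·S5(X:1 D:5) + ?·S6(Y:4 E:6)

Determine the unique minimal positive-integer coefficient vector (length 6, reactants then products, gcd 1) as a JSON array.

J: 1·0+5·6 = 30 | 5·6+6·0+4·0+5·0 = 30
Y: 1·5+5·3 = 20 | 5·0+6·0+4·0+5·4 = 20
X: 1·8+5·6 = 38 | 5·2+6·4+4·1+5·0 = 38
D: 1·0+5·7 = 35 | 5·3+6·0+4·5+5·0 = 35
E: 1·0+5·6 = 30 | 5·0+6·0+4·0+5·6 = 30
gcd(1,5,5,6,4,5) = 1

Coefficients: [1, 5, 5, 6, 4, 5]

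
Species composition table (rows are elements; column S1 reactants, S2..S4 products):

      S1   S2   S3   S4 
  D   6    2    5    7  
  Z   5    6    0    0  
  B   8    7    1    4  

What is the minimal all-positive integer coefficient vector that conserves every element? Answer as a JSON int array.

Coefficients: [6, 5, 1, 3]

D: 6·6 = 36 | 5·2+1·5+3·7 = 36
Z: 6·5 = 30 | 5·6+1·0+3·0 = 30
B: 6·8 = 48 | 5·7+1·1+3·4 = 48
gcd(6,5,1,3) = 1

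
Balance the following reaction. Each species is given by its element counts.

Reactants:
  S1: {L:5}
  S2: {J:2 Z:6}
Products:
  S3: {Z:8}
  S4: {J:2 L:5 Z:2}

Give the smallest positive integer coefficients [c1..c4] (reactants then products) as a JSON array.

J: 2·0+2·2 = 4 | 1·0+2·2 = 4
L: 2·5+2·0 = 10 | 1·0+2·5 = 10
Z: 2·0+2·6 = 12 | 1·8+2·2 = 12
gcd(2,2,1,2) = 1

Coefficients: [2, 2, 1, 2]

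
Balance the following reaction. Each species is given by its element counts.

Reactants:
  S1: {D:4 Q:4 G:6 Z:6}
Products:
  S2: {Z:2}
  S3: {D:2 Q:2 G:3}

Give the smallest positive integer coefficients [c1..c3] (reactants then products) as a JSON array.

Coefficients: [1, 3, 2]

D: 1·4 = 4 | 3·0+2·2 = 4
Q: 1·4 = 4 | 3·0+2·2 = 4
G: 1·6 = 6 | 3·0+2·3 = 6
Z: 1·6 = 6 | 3·2+2·0 = 6
gcd(1,3,2) = 1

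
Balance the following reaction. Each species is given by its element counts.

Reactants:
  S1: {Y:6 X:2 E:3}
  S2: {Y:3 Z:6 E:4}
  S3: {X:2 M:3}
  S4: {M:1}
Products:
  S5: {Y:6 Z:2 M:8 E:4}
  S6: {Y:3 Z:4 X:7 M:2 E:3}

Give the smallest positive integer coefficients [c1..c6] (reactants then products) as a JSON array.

Y: 2·6+2·3+5·0+5·0 = 18 | 2·6+2·3 = 18
Z: 2·0+2·6+5·0+5·0 = 12 | 2·2+2·4 = 12
X: 2·2+2·0+5·2+5·0 = 14 | 2·0+2·7 = 14
M: 2·0+2·0+5·3+5·1 = 20 | 2·8+2·2 = 20
E: 2·3+2·4+5·0+5·0 = 14 | 2·4+2·3 = 14
gcd(2,2,5,5,2,2) = 1

Coefficients: [2, 2, 5, 5, 2, 2]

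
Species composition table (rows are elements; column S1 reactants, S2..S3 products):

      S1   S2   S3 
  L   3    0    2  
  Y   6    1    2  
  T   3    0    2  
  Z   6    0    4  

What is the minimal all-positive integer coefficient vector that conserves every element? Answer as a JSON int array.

L: 2·3 = 6 | 6·0+3·2 = 6
Y: 2·6 = 12 | 6·1+3·2 = 12
T: 2·3 = 6 | 6·0+3·2 = 6
Z: 2·6 = 12 | 6·0+3·4 = 12
gcd(2,6,3) = 1

Coefficients: [2, 6, 3]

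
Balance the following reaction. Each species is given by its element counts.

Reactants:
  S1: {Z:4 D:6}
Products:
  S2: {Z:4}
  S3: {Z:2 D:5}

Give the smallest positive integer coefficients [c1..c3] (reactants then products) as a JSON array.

Coefficients: [5, 2, 6]

Z: 5·4 = 20 | 2·4+6·2 = 20
D: 5·6 = 30 | 2·0+6·5 = 30
gcd(5,2,6) = 1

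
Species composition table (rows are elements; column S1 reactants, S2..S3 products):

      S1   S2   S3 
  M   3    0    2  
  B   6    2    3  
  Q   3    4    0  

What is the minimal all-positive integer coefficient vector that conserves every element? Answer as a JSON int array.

M: 4·3 = 12 | 3·0+6·2 = 12
B: 4·6 = 24 | 3·2+6·3 = 24
Q: 4·3 = 12 | 3·4+6·0 = 12
gcd(4,3,6) = 1

Coefficients: [4, 3, 6]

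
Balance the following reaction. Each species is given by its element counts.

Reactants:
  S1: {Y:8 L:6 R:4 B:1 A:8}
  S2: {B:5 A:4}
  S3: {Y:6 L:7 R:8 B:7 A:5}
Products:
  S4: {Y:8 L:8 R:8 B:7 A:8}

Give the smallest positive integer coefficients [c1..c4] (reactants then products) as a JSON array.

Y: 2·8+1·0+4·6 = 40 | 5·8 = 40
L: 2·6+1·0+4·7 = 40 | 5·8 = 40
R: 2·4+1·0+4·8 = 40 | 5·8 = 40
B: 2·1+1·5+4·7 = 35 | 5·7 = 35
A: 2·8+1·4+4·5 = 40 | 5·8 = 40
gcd(2,1,4,5) = 1

Coefficients: [2, 1, 4, 5]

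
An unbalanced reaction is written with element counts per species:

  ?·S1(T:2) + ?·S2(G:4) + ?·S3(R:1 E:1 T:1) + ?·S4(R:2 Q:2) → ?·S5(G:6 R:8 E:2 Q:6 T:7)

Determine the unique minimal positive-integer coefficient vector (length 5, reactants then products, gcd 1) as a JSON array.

G: 5·0+3·4+4·0+6·0 = 12 | 2·6 = 12
R: 5·0+3·0+4·1+6·2 = 16 | 2·8 = 16
E: 5·0+3·0+4·1+6·0 = 4 | 2·2 = 4
Q: 5·0+3·0+4·0+6·2 = 12 | 2·6 = 12
T: 5·2+3·0+4·1+6·0 = 14 | 2·7 = 14
gcd(5,3,4,6,2) = 1

Coefficients: [5, 3, 4, 6, 2]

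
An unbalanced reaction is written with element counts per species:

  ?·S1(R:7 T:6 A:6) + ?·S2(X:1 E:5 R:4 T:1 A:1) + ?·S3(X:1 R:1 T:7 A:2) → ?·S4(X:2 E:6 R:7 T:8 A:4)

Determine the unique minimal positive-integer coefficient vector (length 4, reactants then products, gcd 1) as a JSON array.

X: 1·0+6·1+4·1 = 10 | 5·2 = 10
E: 1·0+6·5+4·0 = 30 | 5·6 = 30
R: 1·7+6·4+4·1 = 35 | 5·7 = 35
T: 1·6+6·1+4·7 = 40 | 5·8 = 40
A: 1·6+6·1+4·2 = 20 | 5·4 = 20
gcd(1,6,4,5) = 1

Coefficients: [1, 6, 4, 5]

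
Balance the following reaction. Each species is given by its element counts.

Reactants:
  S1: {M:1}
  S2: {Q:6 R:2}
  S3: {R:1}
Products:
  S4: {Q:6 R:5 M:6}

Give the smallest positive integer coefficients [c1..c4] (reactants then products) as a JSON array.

Coefficients: [6, 1, 3, 1]

Q: 6·0+1·6+3·0 = 6 | 1·6 = 6
R: 6·0+1·2+3·1 = 5 | 1·5 = 5
M: 6·1+1·0+3·0 = 6 | 1·6 = 6
gcd(6,1,3,1) = 1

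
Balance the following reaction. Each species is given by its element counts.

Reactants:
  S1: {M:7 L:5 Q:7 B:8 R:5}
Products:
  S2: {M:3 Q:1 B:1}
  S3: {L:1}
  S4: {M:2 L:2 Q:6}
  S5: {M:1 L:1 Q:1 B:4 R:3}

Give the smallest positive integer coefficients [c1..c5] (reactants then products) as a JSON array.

Coefficients: [3, 4, 6, 2, 5]

M: 3·7 = 21 | 4·3+6·0+2·2+5·1 = 21
L: 3·5 = 15 | 4·0+6·1+2·2+5·1 = 15
Q: 3·7 = 21 | 4·1+6·0+2·6+5·1 = 21
B: 3·8 = 24 | 4·1+6·0+2·0+5·4 = 24
R: 3·5 = 15 | 4·0+6·0+2·0+5·3 = 15
gcd(3,4,6,2,5) = 1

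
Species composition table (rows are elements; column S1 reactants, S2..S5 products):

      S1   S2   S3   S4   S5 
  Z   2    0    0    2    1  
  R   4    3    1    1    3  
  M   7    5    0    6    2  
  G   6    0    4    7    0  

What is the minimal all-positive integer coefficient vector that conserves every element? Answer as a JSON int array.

Z: 3·2 = 6 | 1·0+1·0+2·2+2·1 = 6
R: 3·4 = 12 | 1·3+1·1+2·1+2·3 = 12
M: 3·7 = 21 | 1·5+1·0+2·6+2·2 = 21
G: 3·6 = 18 | 1·0+1·4+2·7+2·0 = 18
gcd(3,1,1,2,2) = 1

Coefficients: [3, 1, 1, 2, 2]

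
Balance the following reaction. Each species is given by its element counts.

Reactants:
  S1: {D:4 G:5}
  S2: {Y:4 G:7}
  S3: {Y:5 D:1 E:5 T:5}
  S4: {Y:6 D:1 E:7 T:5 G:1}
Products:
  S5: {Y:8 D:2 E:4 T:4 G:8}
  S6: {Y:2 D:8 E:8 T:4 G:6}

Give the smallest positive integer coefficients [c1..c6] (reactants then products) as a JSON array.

Y: 3·0+3·4+2·5+2·6 = 34 | 4·8+1·2 = 34
D: 3·4+3·0+2·1+2·1 = 16 | 4·2+1·8 = 16
E: 3·0+3·0+2·5+2·7 = 24 | 4·4+1·8 = 24
T: 3·0+3·0+2·5+2·5 = 20 | 4·4+1·4 = 20
G: 3·5+3·7+2·0+2·1 = 38 | 4·8+1·6 = 38
gcd(3,3,2,2,4,1) = 1

Coefficients: [3, 3, 2, 2, 4, 1]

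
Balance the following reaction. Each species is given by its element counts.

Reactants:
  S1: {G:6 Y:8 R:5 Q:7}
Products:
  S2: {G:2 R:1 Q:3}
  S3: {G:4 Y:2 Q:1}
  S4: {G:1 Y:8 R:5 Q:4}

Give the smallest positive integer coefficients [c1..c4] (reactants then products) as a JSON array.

G: 5·6 = 30 | 5·2+4·4+4·1 = 30
Y: 5·8 = 40 | 5·0+4·2+4·8 = 40
R: 5·5 = 25 | 5·1+4·0+4·5 = 25
Q: 5·7 = 35 | 5·3+4·1+4·4 = 35
gcd(5,5,4,4) = 1

Coefficients: [5, 5, 4, 4]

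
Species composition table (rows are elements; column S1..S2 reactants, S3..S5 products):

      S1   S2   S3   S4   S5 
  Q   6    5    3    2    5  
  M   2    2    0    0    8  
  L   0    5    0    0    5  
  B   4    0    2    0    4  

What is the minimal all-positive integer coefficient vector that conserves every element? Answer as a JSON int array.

Coefficients: [3, 1, 4, 3, 1]

Q: 3·6+1·5 = 23 | 4·3+3·2+1·5 = 23
M: 3·2+1·2 = 8 | 4·0+3·0+1·8 = 8
L: 3·0+1·5 = 5 | 4·0+3·0+1·5 = 5
B: 3·4+1·0 = 12 | 4·2+3·0+1·4 = 12
gcd(3,1,4,3,1) = 1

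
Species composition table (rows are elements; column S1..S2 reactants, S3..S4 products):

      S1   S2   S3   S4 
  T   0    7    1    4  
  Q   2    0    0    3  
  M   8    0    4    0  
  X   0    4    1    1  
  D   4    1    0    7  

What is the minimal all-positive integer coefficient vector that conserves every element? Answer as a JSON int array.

T: 3·0+2·7 = 14 | 6·1+2·4 = 14
Q: 3·2+2·0 = 6 | 6·0+2·3 = 6
M: 3·8+2·0 = 24 | 6·4+2·0 = 24
X: 3·0+2·4 = 8 | 6·1+2·1 = 8
D: 3·4+2·1 = 14 | 6·0+2·7 = 14
gcd(3,2,6,2) = 1

Coefficients: [3, 2, 6, 2]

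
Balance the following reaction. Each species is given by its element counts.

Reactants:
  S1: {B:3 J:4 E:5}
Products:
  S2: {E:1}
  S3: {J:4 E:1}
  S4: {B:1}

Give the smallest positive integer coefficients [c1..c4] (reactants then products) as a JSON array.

B: 1·3 = 3 | 4·0+1·0+3·1 = 3
J: 1·4 = 4 | 4·0+1·4+3·0 = 4
E: 1·5 = 5 | 4·1+1·1+3·0 = 5
gcd(1,4,1,3) = 1

Coefficients: [1, 4, 1, 3]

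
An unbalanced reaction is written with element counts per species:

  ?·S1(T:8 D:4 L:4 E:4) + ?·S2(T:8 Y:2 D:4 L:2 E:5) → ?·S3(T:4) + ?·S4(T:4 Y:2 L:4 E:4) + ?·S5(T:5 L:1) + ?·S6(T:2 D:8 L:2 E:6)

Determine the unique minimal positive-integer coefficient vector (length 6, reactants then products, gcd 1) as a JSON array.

Coefficients: [4, 2, 1, 2, 6, 3]

T: 4·8+2·8 = 48 | 1·4+2·4+6·5+3·2 = 48
Y: 4·0+2·2 = 4 | 1·0+2·2+6·0+3·0 = 4
D: 4·4+2·4 = 24 | 1·0+2·0+6·0+3·8 = 24
L: 4·4+2·2 = 20 | 1·0+2·4+6·1+3·2 = 20
E: 4·4+2·5 = 26 | 1·0+2·4+6·0+3·6 = 26
gcd(4,2,1,2,6,3) = 1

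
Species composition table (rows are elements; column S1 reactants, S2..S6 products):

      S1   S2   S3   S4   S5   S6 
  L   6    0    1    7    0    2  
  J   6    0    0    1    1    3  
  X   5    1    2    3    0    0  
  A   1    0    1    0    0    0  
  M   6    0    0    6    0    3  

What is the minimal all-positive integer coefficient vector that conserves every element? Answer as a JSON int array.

L: 3·6 = 18 | 6·0+3·1+1·7+5·0+4·2 = 18
J: 3·6 = 18 | 6·0+3·0+1·1+5·1+4·3 = 18
X: 3·5 = 15 | 6·1+3·2+1·3+5·0+4·0 = 15
A: 3·1 = 3 | 6·0+3·1+1·0+5·0+4·0 = 3
M: 3·6 = 18 | 6·0+3·0+1·6+5·0+4·3 = 18
gcd(3,6,3,1,5,4) = 1

Coefficients: [3, 6, 3, 1, 5, 4]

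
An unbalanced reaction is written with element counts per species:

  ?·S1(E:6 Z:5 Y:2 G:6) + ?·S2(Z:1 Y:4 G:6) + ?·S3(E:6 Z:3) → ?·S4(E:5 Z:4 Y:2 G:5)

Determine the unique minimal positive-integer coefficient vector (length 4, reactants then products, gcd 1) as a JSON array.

E: 4·6+1·0+1·6 = 30 | 6·5 = 30
Z: 4·5+1·1+1·3 = 24 | 6·4 = 24
Y: 4·2+1·4+1·0 = 12 | 6·2 = 12
G: 4·6+1·6+1·0 = 30 | 6·5 = 30
gcd(4,1,1,6) = 1

Coefficients: [4, 1, 1, 6]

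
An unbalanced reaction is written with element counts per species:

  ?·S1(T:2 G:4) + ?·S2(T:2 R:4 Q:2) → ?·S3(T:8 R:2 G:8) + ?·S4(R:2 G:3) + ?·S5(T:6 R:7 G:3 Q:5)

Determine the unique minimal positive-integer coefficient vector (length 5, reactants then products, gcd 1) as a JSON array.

Coefficients: [5, 5, 1, 2, 2]

T: 5·2+5·2 = 20 | 1·8+2·0+2·6 = 20
R: 5·0+5·4 = 20 | 1·2+2·2+2·7 = 20
G: 5·4+5·0 = 20 | 1·8+2·3+2·3 = 20
Q: 5·0+5·2 = 10 | 1·0+2·0+2·5 = 10
gcd(5,5,1,2,2) = 1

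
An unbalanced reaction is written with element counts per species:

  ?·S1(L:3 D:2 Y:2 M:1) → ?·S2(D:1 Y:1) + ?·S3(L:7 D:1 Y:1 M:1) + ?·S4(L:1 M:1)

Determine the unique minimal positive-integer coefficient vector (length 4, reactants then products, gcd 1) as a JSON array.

L: 3·3 = 9 | 5·0+1·7+2·1 = 9
D: 3·2 = 6 | 5·1+1·1+2·0 = 6
Y: 3·2 = 6 | 5·1+1·1+2·0 = 6
M: 3·1 = 3 | 5·0+1·1+2·1 = 3
gcd(3,5,1,2) = 1

Coefficients: [3, 5, 1, 2]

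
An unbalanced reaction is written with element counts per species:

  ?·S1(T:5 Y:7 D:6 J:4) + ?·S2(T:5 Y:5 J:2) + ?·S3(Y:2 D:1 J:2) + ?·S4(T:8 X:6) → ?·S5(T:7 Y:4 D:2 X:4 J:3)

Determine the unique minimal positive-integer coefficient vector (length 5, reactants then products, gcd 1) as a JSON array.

T: 1·5+1·5+6·0+4·8 = 42 | 6·7 = 42
Y: 1·7+1·5+6·2+4·0 = 24 | 6·4 = 24
D: 1·6+1·0+6·1+4·0 = 12 | 6·2 = 12
X: 1·0+1·0+6·0+4·6 = 24 | 6·4 = 24
J: 1·4+1·2+6·2+4·0 = 18 | 6·3 = 18
gcd(1,1,6,4,6) = 1

Coefficients: [1, 1, 6, 4, 6]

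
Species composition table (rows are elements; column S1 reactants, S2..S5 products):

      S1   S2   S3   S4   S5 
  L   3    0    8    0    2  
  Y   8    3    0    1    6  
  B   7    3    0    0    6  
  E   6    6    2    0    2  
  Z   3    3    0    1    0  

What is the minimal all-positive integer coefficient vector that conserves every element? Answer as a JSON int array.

Coefficients: [6, 4, 1, 6, 5]

L: 6·3 = 18 | 4·0+1·8+6·0+5·2 = 18
Y: 6·8 = 48 | 4·3+1·0+6·1+5·6 = 48
B: 6·7 = 42 | 4·3+1·0+6·0+5·6 = 42
E: 6·6 = 36 | 4·6+1·2+6·0+5·2 = 36
Z: 6·3 = 18 | 4·3+1·0+6·1+5·0 = 18
gcd(6,4,1,6,5) = 1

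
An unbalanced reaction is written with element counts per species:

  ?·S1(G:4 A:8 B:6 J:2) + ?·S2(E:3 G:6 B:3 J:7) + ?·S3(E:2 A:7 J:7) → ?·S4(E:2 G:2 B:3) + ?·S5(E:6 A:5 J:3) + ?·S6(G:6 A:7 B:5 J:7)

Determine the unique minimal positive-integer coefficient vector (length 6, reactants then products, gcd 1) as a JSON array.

E: 5·0+4·3+1·2 = 14 | 4·2+1·6+6·0 = 14
G: 5·4+4·6+1·0 = 44 | 4·2+1·0+6·6 = 44
A: 5·8+4·0+1·7 = 47 | 4·0+1·5+6·7 = 47
B: 5·6+4·3+1·0 = 42 | 4·3+1·0+6·5 = 42
J: 5·2+4·7+1·7 = 45 | 4·0+1·3+6·7 = 45
gcd(5,4,1,4,1,6) = 1

Coefficients: [5, 4, 1, 4, 1, 6]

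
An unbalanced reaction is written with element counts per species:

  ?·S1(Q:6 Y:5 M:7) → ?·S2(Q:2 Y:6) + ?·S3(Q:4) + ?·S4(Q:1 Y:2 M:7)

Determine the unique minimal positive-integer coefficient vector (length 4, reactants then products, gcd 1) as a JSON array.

Q: 2·6 = 12 | 1·2+2·4+2·1 = 12
Y: 2·5 = 10 | 1·6+2·0+2·2 = 10
M: 2·7 = 14 | 1·0+2·0+2·7 = 14
gcd(2,1,2,2) = 1

Coefficients: [2, 1, 2, 2]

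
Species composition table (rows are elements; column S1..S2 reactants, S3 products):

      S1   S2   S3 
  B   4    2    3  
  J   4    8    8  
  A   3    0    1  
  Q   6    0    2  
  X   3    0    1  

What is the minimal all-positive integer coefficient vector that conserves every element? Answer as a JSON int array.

B: 2·4+5·2 = 18 | 6·3 = 18
J: 2·4+5·8 = 48 | 6·8 = 48
A: 2·3+5·0 = 6 | 6·1 = 6
Q: 2·6+5·0 = 12 | 6·2 = 12
X: 2·3+5·0 = 6 | 6·1 = 6
gcd(2,5,6) = 1

Coefficients: [2, 5, 6]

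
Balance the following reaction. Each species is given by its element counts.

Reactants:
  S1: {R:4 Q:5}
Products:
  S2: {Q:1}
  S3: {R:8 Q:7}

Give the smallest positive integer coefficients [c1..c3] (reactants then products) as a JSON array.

R: 2·4 = 8 | 3·0+1·8 = 8
Q: 2·5 = 10 | 3·1+1·7 = 10
gcd(2,3,1) = 1

Coefficients: [2, 3, 1]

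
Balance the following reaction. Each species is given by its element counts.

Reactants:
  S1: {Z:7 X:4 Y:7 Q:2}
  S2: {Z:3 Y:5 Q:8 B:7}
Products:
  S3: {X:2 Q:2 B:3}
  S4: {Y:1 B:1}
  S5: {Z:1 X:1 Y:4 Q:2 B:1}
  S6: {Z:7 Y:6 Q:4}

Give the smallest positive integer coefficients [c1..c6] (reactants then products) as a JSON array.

Coefficients: [3, 3, 5, 4, 2, 4]

Z: 3·7+3·3 = 30 | 5·0+4·0+2·1+4·7 = 30
X: 3·4+3·0 = 12 | 5·2+4·0+2·1+4·0 = 12
Y: 3·7+3·5 = 36 | 5·0+4·1+2·4+4·6 = 36
Q: 3·2+3·8 = 30 | 5·2+4·0+2·2+4·4 = 30
B: 3·0+3·7 = 21 | 5·3+4·1+2·1+4·0 = 21
gcd(3,3,5,4,2,4) = 1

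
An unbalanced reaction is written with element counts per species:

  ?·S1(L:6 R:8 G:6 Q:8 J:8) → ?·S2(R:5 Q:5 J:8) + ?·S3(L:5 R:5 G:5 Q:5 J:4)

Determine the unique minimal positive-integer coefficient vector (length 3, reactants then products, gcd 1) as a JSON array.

L: 5·6 = 30 | 2·0+6·5 = 30
R: 5·8 = 40 | 2·5+6·5 = 40
G: 5·6 = 30 | 2·0+6·5 = 30
Q: 5·8 = 40 | 2·5+6·5 = 40
J: 5·8 = 40 | 2·8+6·4 = 40
gcd(5,2,6) = 1

Coefficients: [5, 2, 6]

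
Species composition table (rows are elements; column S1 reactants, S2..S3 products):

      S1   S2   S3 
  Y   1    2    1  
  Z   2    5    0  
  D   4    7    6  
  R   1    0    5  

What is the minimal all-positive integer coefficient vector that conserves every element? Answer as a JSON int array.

Coefficients: [5, 2, 1]

Y: 5·1 = 5 | 2·2+1·1 = 5
Z: 5·2 = 10 | 2·5+1·0 = 10
D: 5·4 = 20 | 2·7+1·6 = 20
R: 5·1 = 5 | 2·0+1·5 = 5
gcd(5,2,1) = 1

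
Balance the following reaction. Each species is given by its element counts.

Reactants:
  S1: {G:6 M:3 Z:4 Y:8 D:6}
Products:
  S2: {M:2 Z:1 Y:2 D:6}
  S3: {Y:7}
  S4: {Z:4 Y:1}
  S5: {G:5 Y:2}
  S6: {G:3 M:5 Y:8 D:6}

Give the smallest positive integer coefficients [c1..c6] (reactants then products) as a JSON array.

G: 6·6 = 36 | 4·0+1·0+5·0+6·5+2·3 = 36
M: 6·3 = 18 | 4·2+1·0+5·0+6·0+2·5 = 18
Z: 6·4 = 24 | 4·1+1·0+5·4+6·0+2·0 = 24
Y: 6·8 = 48 | 4·2+1·7+5·1+6·2+2·8 = 48
D: 6·6 = 36 | 4·6+1·0+5·0+6·0+2·6 = 36
gcd(6,4,1,5,6,2) = 1

Coefficients: [6, 4, 1, 5, 6, 2]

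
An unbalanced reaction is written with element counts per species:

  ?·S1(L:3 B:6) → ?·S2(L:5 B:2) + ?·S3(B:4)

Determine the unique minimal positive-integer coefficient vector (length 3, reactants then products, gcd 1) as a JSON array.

L: 5·3 = 15 | 3·5+6·0 = 15
B: 5·6 = 30 | 3·2+6·4 = 30
gcd(5,3,6) = 1

Coefficients: [5, 3, 6]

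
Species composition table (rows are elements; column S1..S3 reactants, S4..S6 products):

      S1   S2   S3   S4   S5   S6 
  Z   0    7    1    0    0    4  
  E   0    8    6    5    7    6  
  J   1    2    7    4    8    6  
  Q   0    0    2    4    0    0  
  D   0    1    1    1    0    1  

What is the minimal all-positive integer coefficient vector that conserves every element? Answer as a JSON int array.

Coefficients: [4, 2, 6, 3, 1, 5]

Z: 4·0+2·7+6·1 = 20 | 3·0+1·0+5·4 = 20
E: 4·0+2·8+6·6 = 52 | 3·5+1·7+5·6 = 52
J: 4·1+2·2+6·7 = 50 | 3·4+1·8+5·6 = 50
Q: 4·0+2·0+6·2 = 12 | 3·4+1·0+5·0 = 12
D: 4·0+2·1+6·1 = 8 | 3·1+1·0+5·1 = 8
gcd(4,2,6,3,1,5) = 1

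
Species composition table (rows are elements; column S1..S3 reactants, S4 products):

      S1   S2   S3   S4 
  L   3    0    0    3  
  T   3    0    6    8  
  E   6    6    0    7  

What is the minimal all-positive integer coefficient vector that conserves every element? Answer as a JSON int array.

L: 6·3+1·0+5·0 = 18 | 6·3 = 18
T: 6·3+1·0+5·6 = 48 | 6·8 = 48
E: 6·6+1·6+5·0 = 42 | 6·7 = 42
gcd(6,1,5,6) = 1

Coefficients: [6, 1, 5, 6]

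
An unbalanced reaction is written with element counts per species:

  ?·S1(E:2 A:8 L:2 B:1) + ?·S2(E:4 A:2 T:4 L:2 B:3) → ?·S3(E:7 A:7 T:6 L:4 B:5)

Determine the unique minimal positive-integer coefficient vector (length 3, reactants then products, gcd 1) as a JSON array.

E: 1·2+3·4 = 14 | 2·7 = 14
A: 1·8+3·2 = 14 | 2·7 = 14
T: 1·0+3·4 = 12 | 2·6 = 12
L: 1·2+3·2 = 8 | 2·4 = 8
B: 1·1+3·3 = 10 | 2·5 = 10
gcd(1,3,2) = 1

Coefficients: [1, 3, 2]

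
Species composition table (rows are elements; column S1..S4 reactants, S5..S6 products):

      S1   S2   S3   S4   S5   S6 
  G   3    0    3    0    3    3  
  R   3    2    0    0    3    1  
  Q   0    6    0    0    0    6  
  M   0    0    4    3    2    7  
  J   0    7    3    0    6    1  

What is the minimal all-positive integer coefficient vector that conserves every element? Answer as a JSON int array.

G: 4·3+3·0+4·3+5·0 = 24 | 5·3+3·3 = 24
R: 4·3+3·2+4·0+5·0 = 18 | 5·3+3·1 = 18
Q: 4·0+3·6+4·0+5·0 = 18 | 5·0+3·6 = 18
M: 4·0+3·0+4·4+5·3 = 31 | 5·2+3·7 = 31
J: 4·0+3·7+4·3+5·0 = 33 | 5·6+3·1 = 33
gcd(4,3,4,5,5,3) = 1

Coefficients: [4, 3, 4, 5, 5, 3]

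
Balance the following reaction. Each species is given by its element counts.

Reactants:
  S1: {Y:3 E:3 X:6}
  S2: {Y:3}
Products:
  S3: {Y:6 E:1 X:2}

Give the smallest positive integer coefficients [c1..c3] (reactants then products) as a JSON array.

Y: 1·3+5·3 = 18 | 3·6 = 18
E: 1·3+5·0 = 3 | 3·1 = 3
X: 1·6+5·0 = 6 | 3·2 = 6
gcd(1,5,3) = 1

Coefficients: [1, 5, 3]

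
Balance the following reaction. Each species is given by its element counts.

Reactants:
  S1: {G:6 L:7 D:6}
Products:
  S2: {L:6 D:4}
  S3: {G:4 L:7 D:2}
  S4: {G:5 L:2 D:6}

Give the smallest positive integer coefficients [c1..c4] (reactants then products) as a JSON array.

G: 6·6 = 36 | 1·0+4·4+4·5 = 36
L: 6·7 = 42 | 1·6+4·7+4·2 = 42
D: 6·6 = 36 | 1·4+4·2+4·6 = 36
gcd(6,1,4,4) = 1

Coefficients: [6, 1, 4, 4]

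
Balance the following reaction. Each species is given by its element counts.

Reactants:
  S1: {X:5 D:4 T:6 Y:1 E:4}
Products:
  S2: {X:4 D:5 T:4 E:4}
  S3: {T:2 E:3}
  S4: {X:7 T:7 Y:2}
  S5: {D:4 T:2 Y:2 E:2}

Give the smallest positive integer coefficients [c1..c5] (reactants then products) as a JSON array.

X: 6·5 = 30 | 4·4+2·0+2·7+1·0 = 30
D: 6·4 = 24 | 4·5+2·0+2·0+1·4 = 24
T: 6·6 = 36 | 4·4+2·2+2·7+1·2 = 36
Y: 6·1 = 6 | 4·0+2·0+2·2+1·2 = 6
E: 6·4 = 24 | 4·4+2·3+2·0+1·2 = 24
gcd(6,4,2,2,1) = 1

Coefficients: [6, 4, 2, 2, 1]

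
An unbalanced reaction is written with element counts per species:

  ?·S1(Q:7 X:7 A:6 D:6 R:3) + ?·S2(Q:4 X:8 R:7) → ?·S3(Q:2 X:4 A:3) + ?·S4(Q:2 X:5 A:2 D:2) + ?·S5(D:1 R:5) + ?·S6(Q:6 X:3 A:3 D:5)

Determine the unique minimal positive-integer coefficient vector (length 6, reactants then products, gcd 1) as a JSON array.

Q: 6·7+1·4 = 46 | 5·2+3·2+5·0+5·6 = 46
X: 6·7+1·8 = 50 | 5·4+3·5+5·0+5·3 = 50
A: 6·6+1·0 = 36 | 5·3+3·2+5·0+5·3 = 36
D: 6·6+1·0 = 36 | 5·0+3·2+5·1+5·5 = 36
R: 6·3+1·7 = 25 | 5·0+3·0+5·5+5·0 = 25
gcd(6,1,5,3,5,5) = 1

Coefficients: [6, 1, 5, 3, 5, 5]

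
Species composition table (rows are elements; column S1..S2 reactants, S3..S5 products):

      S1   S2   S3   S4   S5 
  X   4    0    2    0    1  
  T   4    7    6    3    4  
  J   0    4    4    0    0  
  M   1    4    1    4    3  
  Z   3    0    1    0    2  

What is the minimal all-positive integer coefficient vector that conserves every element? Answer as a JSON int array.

X: 3·4+5·0 = 12 | 5·2+3·0+2·1 = 12
T: 3·4+5·7 = 47 | 5·6+3·3+2·4 = 47
J: 3·0+5·4 = 20 | 5·4+3·0+2·0 = 20
M: 3·1+5·4 = 23 | 5·1+3·4+2·3 = 23
Z: 3·3+5·0 = 9 | 5·1+3·0+2·2 = 9
gcd(3,5,5,3,2) = 1

Coefficients: [3, 5, 5, 3, 2]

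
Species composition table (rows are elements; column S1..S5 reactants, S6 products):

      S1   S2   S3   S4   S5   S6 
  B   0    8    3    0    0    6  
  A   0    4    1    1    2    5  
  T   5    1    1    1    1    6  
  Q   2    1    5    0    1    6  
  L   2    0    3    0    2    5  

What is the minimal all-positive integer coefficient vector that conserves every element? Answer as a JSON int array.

Coefficients: [4, 3, 4, 4, 5, 6]

B: 4·0+3·8+4·3+4·0+5·0 = 36 | 6·6 = 36
A: 4·0+3·4+4·1+4·1+5·2 = 30 | 6·5 = 30
T: 4·5+3·1+4·1+4·1+5·1 = 36 | 6·6 = 36
Q: 4·2+3·1+4·5+4·0+5·1 = 36 | 6·6 = 36
L: 4·2+3·0+4·3+4·0+5·2 = 30 | 6·5 = 30
gcd(4,3,4,4,5,6) = 1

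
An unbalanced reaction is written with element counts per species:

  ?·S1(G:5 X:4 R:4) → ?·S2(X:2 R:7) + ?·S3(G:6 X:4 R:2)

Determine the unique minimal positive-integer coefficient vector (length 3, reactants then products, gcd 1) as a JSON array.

G: 6·5 = 30 | 2·0+5·6 = 30
X: 6·4 = 24 | 2·2+5·4 = 24
R: 6·4 = 24 | 2·7+5·2 = 24
gcd(6,2,5) = 1

Coefficients: [6, 2, 5]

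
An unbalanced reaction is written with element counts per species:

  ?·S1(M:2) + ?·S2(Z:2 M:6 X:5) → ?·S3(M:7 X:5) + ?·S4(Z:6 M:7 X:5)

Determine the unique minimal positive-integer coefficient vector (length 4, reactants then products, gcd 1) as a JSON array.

Coefficients: [3, 6, 4, 2]

Z: 3·0+6·2 = 12 | 4·0+2·6 = 12
M: 3·2+6·6 = 42 | 4·7+2·7 = 42
X: 3·0+6·5 = 30 | 4·5+2·5 = 30
gcd(3,6,4,2) = 1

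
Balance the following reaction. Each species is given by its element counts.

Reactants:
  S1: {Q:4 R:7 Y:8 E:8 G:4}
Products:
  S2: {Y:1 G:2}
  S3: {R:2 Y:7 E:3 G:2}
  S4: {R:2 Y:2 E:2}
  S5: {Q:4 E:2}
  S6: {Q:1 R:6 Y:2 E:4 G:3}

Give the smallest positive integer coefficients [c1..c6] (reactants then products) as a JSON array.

Q: 6·4 = 24 | 2·0+4·0+5·0+5·4+4·1 = 24
R: 6·7 = 42 | 2·0+4·2+5·2+5·0+4·6 = 42
Y: 6·8 = 48 | 2·1+4·7+5·2+5·0+4·2 = 48
E: 6·8 = 48 | 2·0+4·3+5·2+5·2+4·4 = 48
G: 6·4 = 24 | 2·2+4·2+5·0+5·0+4·3 = 24
gcd(6,2,4,5,5,4) = 1

Coefficients: [6, 2, 4, 5, 5, 4]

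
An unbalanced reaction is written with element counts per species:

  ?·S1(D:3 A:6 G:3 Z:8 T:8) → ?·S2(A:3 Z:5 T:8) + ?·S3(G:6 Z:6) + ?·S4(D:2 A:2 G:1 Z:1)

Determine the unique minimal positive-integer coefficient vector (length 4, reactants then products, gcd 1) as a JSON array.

Coefficients: [4, 4, 1, 6]

D: 4·3 = 12 | 4·0+1·0+6·2 = 12
A: 4·6 = 24 | 4·3+1·0+6·2 = 24
G: 4·3 = 12 | 4·0+1·6+6·1 = 12
Z: 4·8 = 32 | 4·5+1·6+6·1 = 32
T: 4·8 = 32 | 4·8+1·0+6·0 = 32
gcd(4,4,1,6) = 1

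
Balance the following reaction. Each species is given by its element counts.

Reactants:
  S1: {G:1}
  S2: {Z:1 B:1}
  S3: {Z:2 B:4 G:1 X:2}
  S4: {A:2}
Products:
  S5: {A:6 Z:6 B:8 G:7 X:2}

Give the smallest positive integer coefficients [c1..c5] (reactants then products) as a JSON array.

A: 6·0+4·0+1·0+3·2 = 6 | 1·6 = 6
Z: 6·0+4·1+1·2+3·0 = 6 | 1·6 = 6
B: 6·0+4·1+1·4+3·0 = 8 | 1·8 = 8
G: 6·1+4·0+1·1+3·0 = 7 | 1·7 = 7
X: 6·0+4·0+1·2+3·0 = 2 | 1·2 = 2
gcd(6,4,1,3,1) = 1

Coefficients: [6, 4, 1, 3, 1]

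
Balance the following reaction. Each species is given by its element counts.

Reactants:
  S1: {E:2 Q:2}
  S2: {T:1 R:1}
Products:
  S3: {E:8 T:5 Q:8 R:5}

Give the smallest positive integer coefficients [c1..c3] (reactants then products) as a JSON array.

E: 4·2+5·0 = 8 | 1·8 = 8
T: 4·0+5·1 = 5 | 1·5 = 5
Q: 4·2+5·0 = 8 | 1·8 = 8
R: 4·0+5·1 = 5 | 1·5 = 5
gcd(4,5,1) = 1

Coefficients: [4, 5, 1]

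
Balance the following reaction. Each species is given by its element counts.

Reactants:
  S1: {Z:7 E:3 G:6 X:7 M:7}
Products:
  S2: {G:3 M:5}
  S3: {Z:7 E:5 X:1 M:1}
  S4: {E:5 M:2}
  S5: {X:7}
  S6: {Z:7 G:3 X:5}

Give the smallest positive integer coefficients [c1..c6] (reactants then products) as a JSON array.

Z: 5·7 = 35 | 6·0+1·7+2·0+2·0+4·7 = 35
E: 5·3 = 15 | 6·0+1·5+2·5+2·0+4·0 = 15
G: 5·6 = 30 | 6·3+1·0+2·0+2·0+4·3 = 30
X: 5·7 = 35 | 6·0+1·1+2·0+2·7+4·5 = 35
M: 5·7 = 35 | 6·5+1·1+2·2+2·0+4·0 = 35
gcd(5,6,1,2,2,4) = 1

Coefficients: [5, 6, 1, 2, 2, 4]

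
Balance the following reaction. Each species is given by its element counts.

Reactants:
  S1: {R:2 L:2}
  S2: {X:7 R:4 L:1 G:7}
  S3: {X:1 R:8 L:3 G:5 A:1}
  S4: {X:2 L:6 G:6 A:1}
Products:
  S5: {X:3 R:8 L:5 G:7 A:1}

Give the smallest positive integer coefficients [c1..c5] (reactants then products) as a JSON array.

Coefficients: [2, 1, 3, 1, 4]

X: 2·0+1·7+3·1+1·2 = 12 | 4·3 = 12
R: 2·2+1·4+3·8+1·0 = 32 | 4·8 = 32
L: 2·2+1·1+3·3+1·6 = 20 | 4·5 = 20
G: 2·0+1·7+3·5+1·6 = 28 | 4·7 = 28
A: 2·0+1·0+3·1+1·1 = 4 | 4·1 = 4
gcd(2,1,3,1,4) = 1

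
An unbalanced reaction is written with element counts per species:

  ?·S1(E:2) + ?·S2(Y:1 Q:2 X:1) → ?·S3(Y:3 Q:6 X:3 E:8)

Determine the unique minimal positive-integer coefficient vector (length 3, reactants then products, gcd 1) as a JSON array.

Coefficients: [4, 3, 1]

Y: 4·0+3·1 = 3 | 1·3 = 3
Q: 4·0+3·2 = 6 | 1·6 = 6
X: 4·0+3·1 = 3 | 1·3 = 3
E: 4·2+3·0 = 8 | 1·8 = 8
gcd(4,3,1) = 1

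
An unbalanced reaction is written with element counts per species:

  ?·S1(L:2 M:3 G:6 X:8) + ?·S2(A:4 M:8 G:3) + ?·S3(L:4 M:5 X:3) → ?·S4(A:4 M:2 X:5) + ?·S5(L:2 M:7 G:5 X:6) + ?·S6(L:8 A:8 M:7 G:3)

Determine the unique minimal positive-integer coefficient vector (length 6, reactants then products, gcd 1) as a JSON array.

Coefficients: [4, 3, 3, 1, 6, 1]

L: 4·2+3·0+3·4 = 20 | 1·0+6·2+1·8 = 20
A: 4·0+3·4+3·0 = 12 | 1·4+6·0+1·8 = 12
M: 4·3+3·8+3·5 = 51 | 1·2+6·7+1·7 = 51
G: 4·6+3·3+3·0 = 33 | 1·0+6·5+1·3 = 33
X: 4·8+3·0+3·3 = 41 | 1·5+6·6+1·0 = 41
gcd(4,3,3,1,6,1) = 1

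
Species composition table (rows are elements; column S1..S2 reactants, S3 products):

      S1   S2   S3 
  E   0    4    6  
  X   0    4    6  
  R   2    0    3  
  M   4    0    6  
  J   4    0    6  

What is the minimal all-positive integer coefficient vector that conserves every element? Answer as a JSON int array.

E: 3·0+3·4 = 12 | 2·6 = 12
X: 3·0+3·4 = 12 | 2·6 = 12
R: 3·2+3·0 = 6 | 2·3 = 6
M: 3·4+3·0 = 12 | 2·6 = 12
J: 3·4+3·0 = 12 | 2·6 = 12
gcd(3,3,2) = 1

Coefficients: [3, 3, 2]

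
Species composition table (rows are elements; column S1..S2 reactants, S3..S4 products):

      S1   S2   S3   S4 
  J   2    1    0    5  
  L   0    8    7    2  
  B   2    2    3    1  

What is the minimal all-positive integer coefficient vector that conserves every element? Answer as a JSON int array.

Coefficients: [3, 4, 4, 2]

J: 3·2+4·1 = 10 | 4·0+2·5 = 10
L: 3·0+4·8 = 32 | 4·7+2·2 = 32
B: 3·2+4·2 = 14 | 4·3+2·1 = 14
gcd(3,4,4,2) = 1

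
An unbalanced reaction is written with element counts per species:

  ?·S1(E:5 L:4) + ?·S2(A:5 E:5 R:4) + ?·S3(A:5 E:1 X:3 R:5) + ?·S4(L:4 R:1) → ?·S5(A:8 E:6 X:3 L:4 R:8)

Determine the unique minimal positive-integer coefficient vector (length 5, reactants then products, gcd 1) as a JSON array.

Coefficients: [2, 3, 5, 3, 5]

A: 2·0+3·5+5·5+3·0 = 40 | 5·8 = 40
E: 2·5+3·5+5·1+3·0 = 30 | 5·6 = 30
X: 2·0+3·0+5·3+3·0 = 15 | 5·3 = 15
L: 2·4+3·0+5·0+3·4 = 20 | 5·4 = 20
R: 2·0+3·4+5·5+3·1 = 40 | 5·8 = 40
gcd(2,3,5,3,5) = 1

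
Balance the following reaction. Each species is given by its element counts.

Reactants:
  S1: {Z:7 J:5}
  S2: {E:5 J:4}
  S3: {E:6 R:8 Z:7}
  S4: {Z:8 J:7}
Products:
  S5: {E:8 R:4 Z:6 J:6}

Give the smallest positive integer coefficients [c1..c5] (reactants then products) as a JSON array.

E: 1·0+6·5+3·6+1·0 = 48 | 6·8 = 48
R: 1·0+6·0+3·8+1·0 = 24 | 6·4 = 24
Z: 1·7+6·0+3·7+1·8 = 36 | 6·6 = 36
J: 1·5+6·4+3·0+1·7 = 36 | 6·6 = 36
gcd(1,6,3,1,6) = 1

Coefficients: [1, 6, 3, 1, 6]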